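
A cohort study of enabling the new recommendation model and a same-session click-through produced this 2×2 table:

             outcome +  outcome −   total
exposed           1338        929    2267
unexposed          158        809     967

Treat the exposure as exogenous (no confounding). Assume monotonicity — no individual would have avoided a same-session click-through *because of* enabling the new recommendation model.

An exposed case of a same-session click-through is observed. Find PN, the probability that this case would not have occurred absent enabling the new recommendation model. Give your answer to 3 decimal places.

p₁ = P(outcome | exposed) = 1338/2267 = 0.59021
p₀ = P(outcome | unexposed) = 158/967 = 0.16339
Under exogeneity and monotonicity, PN = (p₁ − p₀)/p₁.
PN = (0.59021 − 0.16339) / 0.59021 ≈ 0.7232

PN ≈ 0.723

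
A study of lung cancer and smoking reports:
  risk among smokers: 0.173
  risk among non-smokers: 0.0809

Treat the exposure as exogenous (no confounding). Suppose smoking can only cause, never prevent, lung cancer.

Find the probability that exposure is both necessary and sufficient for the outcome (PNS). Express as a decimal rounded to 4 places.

PNS ≈ 0.0921

Let p₁ = 0.173, p₀ = 0.0809.
Under exogeneity and monotonicity, PNS = p₁ − p₀.
PNS = 0.173 − 0.0809 = 0.0921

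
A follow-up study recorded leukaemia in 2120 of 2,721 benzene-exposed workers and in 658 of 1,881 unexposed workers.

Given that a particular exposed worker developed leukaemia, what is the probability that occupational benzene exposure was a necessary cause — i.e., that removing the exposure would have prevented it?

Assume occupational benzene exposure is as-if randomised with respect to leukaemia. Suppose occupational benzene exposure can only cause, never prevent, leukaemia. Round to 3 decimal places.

p₁ = P(outcome | exposed) = 2120/2721 = 0.77913
p₀ = P(outcome | unexposed) = 658/1881 = 0.34981
Under exogeneity and monotonicity, PN = (p₁ − p₀) / p₁.
PN = (0.77913 − 0.34981) / 0.77913 = 0.42931 / 0.77913 ≈ 0.5510

PN ≈ 0.551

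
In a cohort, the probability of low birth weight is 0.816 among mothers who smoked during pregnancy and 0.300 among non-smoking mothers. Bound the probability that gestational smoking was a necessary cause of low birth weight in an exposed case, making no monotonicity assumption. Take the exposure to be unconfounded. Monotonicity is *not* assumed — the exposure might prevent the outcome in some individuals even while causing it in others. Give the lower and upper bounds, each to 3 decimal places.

0.632 ≤ PN ≤ 0.858

Let p₁ = 0.816, p₀ = 0.3.
Under exogeneity alone the bounds on PN are max{0,(p₁−p₀)/p₁} ≤ PN ≤ min{1,(1−p₀)/p₁}.
  lower = (p₁ − p₀)/p₁ = 0.516 / 0.816 ≈ 0.6324
  upper = min{1, (1 − p₀)/p₁} = 0.7 / 0.816 ≈ 0.8578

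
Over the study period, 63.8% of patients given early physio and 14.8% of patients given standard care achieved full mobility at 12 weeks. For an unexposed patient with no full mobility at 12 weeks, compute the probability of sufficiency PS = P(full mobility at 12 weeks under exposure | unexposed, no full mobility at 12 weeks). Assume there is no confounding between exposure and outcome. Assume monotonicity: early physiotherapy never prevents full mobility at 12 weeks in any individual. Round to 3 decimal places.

PS ≈ 0.575

p₁ = 0.638, p₀ = 0.148.
Under exogeneity and monotonicity, PS = (p₁ − p₀) / (1 − p₀).
PS = (0.638 − 0.148) / (1 − 0.148) = 0.49 / 0.852 ≈ 0.5751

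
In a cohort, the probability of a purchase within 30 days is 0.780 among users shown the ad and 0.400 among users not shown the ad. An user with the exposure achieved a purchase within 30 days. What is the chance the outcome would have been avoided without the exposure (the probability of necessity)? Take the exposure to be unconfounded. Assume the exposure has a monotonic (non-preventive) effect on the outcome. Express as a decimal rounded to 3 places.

Let p₁ = 0.78, p₀ = 0.4.
Under exogeneity and monotonicity, PN = (p₁ − p₀) / p₁.
PN = (0.78 − 0.4) / 0.78 = 0.38 / 0.78 ≈ 0.4872

PN ≈ 0.487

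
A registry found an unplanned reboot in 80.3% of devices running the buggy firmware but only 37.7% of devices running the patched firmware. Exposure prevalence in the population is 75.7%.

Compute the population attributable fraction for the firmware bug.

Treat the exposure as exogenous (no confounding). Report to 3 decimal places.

PAF ≈ 0.461

p₁ = 0.803, p₀ = 0.377.
Overall risk P(Y=1) = π·p₁ + (1−π)·p₀ = 0.757×0.803 + 0.243×0.377 = 0.69948.
Under exogeneity, PAF = [P(Y=1) − p₀] / P(Y=1).
PAF = (0.69948 − 0.377) / 0.69948 ≈ 0.4610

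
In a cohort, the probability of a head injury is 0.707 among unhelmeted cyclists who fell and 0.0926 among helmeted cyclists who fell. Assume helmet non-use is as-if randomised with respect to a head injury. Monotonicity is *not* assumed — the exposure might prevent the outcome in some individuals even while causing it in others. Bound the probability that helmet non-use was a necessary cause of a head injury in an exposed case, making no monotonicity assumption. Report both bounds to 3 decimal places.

Let p₁ = 0.707, p₀ = 0.0926.
Under exogeneity alone the bounds on PN are max{0,(p₁−p₀)/p₁} ≤ PN ≤ min{1,(1−p₀)/p₁}.
  lower = (p₁ − p₀)/p₁ = 0.6144 / 0.707 ≈ 0.8690
  upper = min{1, (1 − p₀)/p₁} = 0.9074 / 0.707 ≈ 1.2835 → capped at 1

0.869 ≤ PN ≤ 1.000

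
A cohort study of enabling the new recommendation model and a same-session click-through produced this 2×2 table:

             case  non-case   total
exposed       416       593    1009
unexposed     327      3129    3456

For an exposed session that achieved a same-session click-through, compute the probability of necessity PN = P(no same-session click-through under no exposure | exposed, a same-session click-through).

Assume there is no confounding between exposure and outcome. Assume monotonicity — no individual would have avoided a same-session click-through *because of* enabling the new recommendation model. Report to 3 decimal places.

PN ≈ 0.771

p₁ = P(outcome | exposed) = 416/1009 = 0.41229
p₀ = P(outcome | unexposed) = 327/3456 = 0.094618
Under exogeneity and monotonicity, PN = (p₁ − p₀) / p₁.
PN = (0.41229 − 0.094618) / 0.41229 = 0.31767 / 0.41229 ≈ 0.7705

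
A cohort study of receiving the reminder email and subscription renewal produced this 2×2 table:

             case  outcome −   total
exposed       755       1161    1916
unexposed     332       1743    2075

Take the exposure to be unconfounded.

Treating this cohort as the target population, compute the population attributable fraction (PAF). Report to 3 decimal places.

p₁ = P(outcome | exposed) = 755/1916 = 0.39405
p₀ = P(outcome | unexposed) = 332/2075 = 0.16
Exposure prevalence π = 1916/3991 = 0.48008; overall risk P(Y=1) = 0.27236.
Under exogeneity, PAF = [P(Y=1) − p₀]/P(Y=1).
PAF = (0.27236 − 0.16) / 0.27236 ≈ 0.4125

PAF ≈ 0.413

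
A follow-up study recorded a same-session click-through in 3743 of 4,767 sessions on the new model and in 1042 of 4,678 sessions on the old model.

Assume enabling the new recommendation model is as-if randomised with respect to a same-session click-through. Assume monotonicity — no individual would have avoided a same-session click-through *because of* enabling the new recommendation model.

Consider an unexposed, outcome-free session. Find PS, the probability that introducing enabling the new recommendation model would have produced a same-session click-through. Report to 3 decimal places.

PS ≈ 0.724

p₁ = P(outcome | exposed) = 3743/4767 = 0.78519
p₀ = P(outcome | unexposed) = 1042/4678 = 0.22274
Under exogeneity and monotonicity, PS = (p₁ − p₀) / (1 − p₀).
PS = (0.78519 − 0.22274) / (1 − 0.22274) = 0.56245 / 0.77726 ≈ 0.7236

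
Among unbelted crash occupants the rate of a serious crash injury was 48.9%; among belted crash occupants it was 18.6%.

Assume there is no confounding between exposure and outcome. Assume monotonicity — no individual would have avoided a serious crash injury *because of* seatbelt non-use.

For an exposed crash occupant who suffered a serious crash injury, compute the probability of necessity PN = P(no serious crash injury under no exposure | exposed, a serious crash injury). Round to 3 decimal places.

PN ≈ 0.620

p₁ = 0.489, p₀ = 0.186.
Under exogeneity and monotonicity, PN = (p₁ − p₀) / p₁.
PN = (0.489 − 0.186) / 0.489 = 0.303 / 0.489 ≈ 0.6196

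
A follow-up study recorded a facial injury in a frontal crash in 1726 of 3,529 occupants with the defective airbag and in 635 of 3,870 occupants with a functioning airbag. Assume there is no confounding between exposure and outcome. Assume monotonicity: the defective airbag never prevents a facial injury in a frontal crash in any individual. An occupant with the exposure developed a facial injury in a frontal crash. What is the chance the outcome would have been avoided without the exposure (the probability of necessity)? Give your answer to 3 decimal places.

p₁ = P(outcome | exposed) = 1726/3529 = 0.48909
p₀ = P(outcome | unexposed) = 635/3870 = 0.16408
Under exogeneity and monotonicity, PN = (p₁ − p₀) / p₁.
PN = (0.48909 − 0.16408) / 0.48909 = 0.32501 / 0.48909 ≈ 0.6645

PN ≈ 0.665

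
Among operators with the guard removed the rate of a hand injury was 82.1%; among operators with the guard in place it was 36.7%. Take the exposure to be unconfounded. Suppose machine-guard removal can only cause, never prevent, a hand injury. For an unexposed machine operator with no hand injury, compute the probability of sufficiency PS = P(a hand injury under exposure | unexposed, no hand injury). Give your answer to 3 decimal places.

p₁ = 0.821, p₀ = 0.367.
Under exogeneity and monotonicity, PS = (p₁ − p₀) / (1 − p₀).
PS = (0.821 − 0.367) / (1 − 0.367) = 0.454 / 0.633 ≈ 0.7172

PS ≈ 0.717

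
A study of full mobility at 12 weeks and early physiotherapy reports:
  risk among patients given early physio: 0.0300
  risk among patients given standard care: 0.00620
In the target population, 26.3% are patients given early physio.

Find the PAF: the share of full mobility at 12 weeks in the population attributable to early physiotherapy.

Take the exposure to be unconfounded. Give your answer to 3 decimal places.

Let p₁ = 0.03, p₀ = 0.0062.
Overall risk P(Y=1) = π·p₁ + (1−π)·p₀ = 0.263×0.03 + 0.737×0.0062 = 0.012459.
Under exogeneity, PAF = [P(Y=1) − p₀] / P(Y=1).
PAF = (0.012459 − 0.0062) / 0.012459 ≈ 0.5024

PAF ≈ 0.502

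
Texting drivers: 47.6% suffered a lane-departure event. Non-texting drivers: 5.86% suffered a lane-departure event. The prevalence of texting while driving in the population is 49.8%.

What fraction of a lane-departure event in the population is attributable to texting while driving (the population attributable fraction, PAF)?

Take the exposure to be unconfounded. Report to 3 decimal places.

p₁ = 0.476, p₀ = 0.0586.
Overall risk P(Y=1) = π·p₁ + (1−π)·p₀ = 0.498×0.476 + 0.502×0.0586 = 0.26647.
Under exogeneity, PAF = [P(Y=1) − p₀] / P(Y=1).
PAF = (0.26647 − 0.0586) / 0.26647 ≈ 0.7801

PAF ≈ 0.780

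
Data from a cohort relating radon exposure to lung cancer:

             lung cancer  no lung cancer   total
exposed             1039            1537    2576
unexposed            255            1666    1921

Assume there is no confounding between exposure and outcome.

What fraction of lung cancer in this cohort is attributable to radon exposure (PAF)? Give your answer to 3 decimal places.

p₁ = P(outcome | exposed) = 1039/2576 = 0.40334
p₀ = P(outcome | unexposed) = 255/1921 = 0.13274
Exposure prevalence π = 2576/4497 = 0.57283; overall risk P(Y=1) = 0.28775.
Under exogeneity, PAF = [P(Y=1) − p₀]/P(Y=1).
PAF = (0.28775 − 0.13274) / 0.28775 ≈ 0.5387

PAF ≈ 0.539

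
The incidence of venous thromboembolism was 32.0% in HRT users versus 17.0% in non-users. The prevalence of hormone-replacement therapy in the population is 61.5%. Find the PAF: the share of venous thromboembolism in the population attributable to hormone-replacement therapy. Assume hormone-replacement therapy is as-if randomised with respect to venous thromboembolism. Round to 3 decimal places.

p₁ = 0.32, p₀ = 0.17.
Overall risk P(Y=1) = π·p₁ + (1−π)·p₀ = 0.615×0.32 + 0.385×0.17 = 0.26225.
Under exogeneity, PAF = [P(Y=1) − p₀] / P(Y=1).
PAF = (0.26225 − 0.17) / 0.26225 ≈ 0.3518

PAF ≈ 0.352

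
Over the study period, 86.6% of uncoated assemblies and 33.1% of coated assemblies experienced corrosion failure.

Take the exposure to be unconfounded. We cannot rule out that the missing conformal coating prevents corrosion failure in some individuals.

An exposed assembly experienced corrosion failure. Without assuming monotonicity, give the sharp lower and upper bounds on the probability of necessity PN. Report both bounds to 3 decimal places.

p₁ = 0.866, p₀ = 0.331.
Under exogeneity alone the bounds on PN are max{0,(p₁−p₀)/p₁} ≤ PN ≤ min{1,(1−p₀)/p₁}.
  lower = (p₁ − p₀)/p₁ = 0.535 / 0.866 ≈ 0.6178
  upper = min{1, (1 − p₀)/p₁} = 0.669 / 0.866 ≈ 0.7725

0.618 ≤ PN ≤ 0.773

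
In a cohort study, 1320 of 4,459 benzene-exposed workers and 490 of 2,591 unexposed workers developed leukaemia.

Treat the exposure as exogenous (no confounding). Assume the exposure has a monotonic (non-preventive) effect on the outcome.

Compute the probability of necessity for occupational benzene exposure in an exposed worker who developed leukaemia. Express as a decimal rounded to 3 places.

p₁ = P(outcome | exposed) = 1320/4459 = 0.29603
p₀ = P(outcome | unexposed) = 490/2591 = 0.18912
Under exogeneity and monotonicity, PN = (p₁ − p₀) / p₁.
PN = (0.29603 − 0.18912) / 0.29603 = 0.10691 / 0.29603 ≈ 0.3612

PN ≈ 0.361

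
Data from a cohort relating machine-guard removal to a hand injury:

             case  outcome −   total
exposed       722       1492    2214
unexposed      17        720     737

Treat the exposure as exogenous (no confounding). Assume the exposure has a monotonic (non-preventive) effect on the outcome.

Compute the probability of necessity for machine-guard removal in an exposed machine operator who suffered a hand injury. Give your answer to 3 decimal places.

p₁ = P(outcome | exposed) = 722/2214 = 0.32611
p₀ = P(outcome | unexposed) = 17/737 = 0.023066
Under exogeneity and monotonicity, PN = (p₁ − p₀)/p₁.
PN = (0.32611 − 0.023066) / 0.32611 ≈ 0.9293

PN ≈ 0.929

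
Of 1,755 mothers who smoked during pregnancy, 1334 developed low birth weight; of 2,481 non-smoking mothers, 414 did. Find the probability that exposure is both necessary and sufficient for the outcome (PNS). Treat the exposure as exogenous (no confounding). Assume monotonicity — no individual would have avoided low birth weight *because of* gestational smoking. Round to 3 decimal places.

PNS ≈ 0.593

p₁ = P(outcome | exposed) = 1334/1755 = 0.76011
p₀ = P(outcome | unexposed) = 414/2481 = 0.16687
Under exogeneity and monotonicity, PNS = p₁ − p₀.
PNS = 0.76011 − 0.16687 = 0.59325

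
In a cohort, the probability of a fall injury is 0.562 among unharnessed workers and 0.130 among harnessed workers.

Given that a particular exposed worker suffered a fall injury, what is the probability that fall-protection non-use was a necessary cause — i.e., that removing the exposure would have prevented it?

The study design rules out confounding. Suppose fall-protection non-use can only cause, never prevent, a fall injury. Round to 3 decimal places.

PN ≈ 0.769

Let p₁ = 0.562, p₀ = 0.13.
Under exogeneity and monotonicity, PN = (p₁ − p₀) / p₁.
PN = (0.562 − 0.13) / 0.562 = 0.432 / 0.562 ≈ 0.7687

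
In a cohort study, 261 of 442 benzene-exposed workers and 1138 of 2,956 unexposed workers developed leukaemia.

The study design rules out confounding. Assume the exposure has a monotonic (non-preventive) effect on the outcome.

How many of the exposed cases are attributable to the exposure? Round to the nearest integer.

about 91 cases

p₁ = P(outcome | exposed) = 261/442 = 0.5905
p₀ = P(outcome | unexposed) = 1138/2956 = 0.38498
PN = (p₁ − p₀)/p₁ = (0.5905 − 0.38498) / 0.5905 ≈ 0.34804.
Attributable cases ≈ PN × (exposed cases) = 0.34804 × 261 ≈ 90.84.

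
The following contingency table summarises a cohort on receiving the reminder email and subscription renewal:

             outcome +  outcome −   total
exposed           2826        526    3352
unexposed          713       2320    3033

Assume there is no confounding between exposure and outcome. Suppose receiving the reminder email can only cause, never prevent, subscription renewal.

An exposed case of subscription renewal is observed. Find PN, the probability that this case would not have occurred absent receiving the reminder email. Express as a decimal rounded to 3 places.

PN ≈ 0.721

p₁ = P(outcome | exposed) = 2826/3352 = 0.84308
p₀ = P(outcome | unexposed) = 713/3033 = 0.23508
Under exogeneity and monotonicity, PN = (p₁ − p₀)/p₁.
PN = (0.84308 − 0.23508) / 0.84308 ≈ 0.7212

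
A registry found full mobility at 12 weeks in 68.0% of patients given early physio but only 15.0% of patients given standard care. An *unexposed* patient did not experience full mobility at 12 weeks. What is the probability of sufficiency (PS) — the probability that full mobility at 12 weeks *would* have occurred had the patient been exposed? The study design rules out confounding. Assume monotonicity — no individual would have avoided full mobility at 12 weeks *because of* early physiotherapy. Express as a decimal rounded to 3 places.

p₁ = 0.68, p₀ = 0.15.
Under exogeneity and monotonicity, PS = (p₁ − p₀) / (1 − p₀).
PS = (0.68 − 0.15) / (1 − 0.15) = 0.53 / 0.85 ≈ 0.6235

PS ≈ 0.624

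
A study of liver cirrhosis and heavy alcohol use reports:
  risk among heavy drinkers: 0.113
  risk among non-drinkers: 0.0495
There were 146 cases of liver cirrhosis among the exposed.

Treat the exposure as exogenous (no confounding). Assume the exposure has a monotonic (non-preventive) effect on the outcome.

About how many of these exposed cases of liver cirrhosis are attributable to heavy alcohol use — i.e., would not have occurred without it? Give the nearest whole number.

Let p₁ = 0.113, p₀ = 0.0495.
PN = (p₁ − p₀)/p₁ = (0.113 − 0.0495) / 0.113 ≈ 0.56195.
Attributable cases ≈ PN × (exposed cases) = 0.56195 × 146 ≈ 82.04.

about 82 cases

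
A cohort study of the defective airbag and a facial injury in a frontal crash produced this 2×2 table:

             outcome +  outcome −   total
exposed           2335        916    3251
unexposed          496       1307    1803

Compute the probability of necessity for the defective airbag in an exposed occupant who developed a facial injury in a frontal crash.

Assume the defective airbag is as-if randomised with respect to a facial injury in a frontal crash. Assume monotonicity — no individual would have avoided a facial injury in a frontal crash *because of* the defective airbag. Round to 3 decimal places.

p₁ = P(outcome | exposed) = 2335/3251 = 0.71824
p₀ = P(outcome | unexposed) = 496/1803 = 0.2751
Under exogeneity and monotonicity, PN = (p₁ − p₀) / p₁.
PN = (0.71824 − 0.2751) / 0.71824 = 0.44314 / 0.71824 ≈ 0.6170

PN ≈ 0.617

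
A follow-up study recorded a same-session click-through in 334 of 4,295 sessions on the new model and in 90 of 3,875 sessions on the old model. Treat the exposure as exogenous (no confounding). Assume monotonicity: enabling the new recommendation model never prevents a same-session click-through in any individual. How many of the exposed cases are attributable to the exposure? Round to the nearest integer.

p₁ = P(outcome | exposed) = 334/4295 = 0.077765
p₀ = P(outcome | unexposed) = 90/3875 = 0.023226
PN = (p₁ − p₀)/p₁ = (0.077765 − 0.023226) / 0.077765 ≈ 0.70133.
Attributable cases ≈ PN × (exposed cases) = 0.70133 × 334 ≈ 234.25.

about 234 cases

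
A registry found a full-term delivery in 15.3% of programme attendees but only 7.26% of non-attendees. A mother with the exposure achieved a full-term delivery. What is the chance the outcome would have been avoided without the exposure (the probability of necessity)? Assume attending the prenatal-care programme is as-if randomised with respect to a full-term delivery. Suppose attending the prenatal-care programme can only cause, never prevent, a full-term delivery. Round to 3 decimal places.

PN ≈ 0.525

p₁ = 0.153, p₀ = 0.0726.
Under exogeneity and monotonicity, PN = (p₁ − p₀) / p₁.
PN = (0.153 − 0.0726) / 0.153 = 0.0804 / 0.153 ≈ 0.5255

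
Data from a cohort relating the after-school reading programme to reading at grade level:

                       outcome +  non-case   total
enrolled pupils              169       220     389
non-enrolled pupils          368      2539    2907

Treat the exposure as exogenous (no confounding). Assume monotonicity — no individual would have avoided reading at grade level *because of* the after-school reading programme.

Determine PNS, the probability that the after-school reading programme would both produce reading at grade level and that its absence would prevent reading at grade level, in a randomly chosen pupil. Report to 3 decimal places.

p₁ = P(outcome | exposed) = 169/389 = 0.43445
p₀ = P(outcome | unexposed) = 368/2907 = 0.12659
Under exogeneity and monotonicity, PNS = p₁ − p₀.
PNS = 0.43445 − 0.12659 = 0.30786

PNS ≈ 0.308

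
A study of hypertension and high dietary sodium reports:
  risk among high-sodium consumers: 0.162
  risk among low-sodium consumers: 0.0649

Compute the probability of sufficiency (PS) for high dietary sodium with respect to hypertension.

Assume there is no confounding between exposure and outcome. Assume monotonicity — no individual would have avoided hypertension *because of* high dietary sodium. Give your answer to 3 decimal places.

Let p₁ = 0.162, p₀ = 0.0649.
Under exogeneity and monotonicity, PS = (p₁ − p₀) / (1 − p₀).
PS = (0.162 − 0.0649) / (1 − 0.0649) = 0.0971 / 0.9351 ≈ 0.1038

PS ≈ 0.104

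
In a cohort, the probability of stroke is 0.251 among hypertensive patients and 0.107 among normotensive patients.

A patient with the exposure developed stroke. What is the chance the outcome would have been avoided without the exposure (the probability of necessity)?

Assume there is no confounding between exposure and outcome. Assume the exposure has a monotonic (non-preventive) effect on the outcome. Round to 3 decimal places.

PN ≈ 0.574

Let p₁ = 0.251, p₀ = 0.107.
Under exogeneity and monotonicity, PN = (p₁ − p₀) / p₁.
PN = (0.251 − 0.107) / 0.251 = 0.144 / 0.251 ≈ 0.5737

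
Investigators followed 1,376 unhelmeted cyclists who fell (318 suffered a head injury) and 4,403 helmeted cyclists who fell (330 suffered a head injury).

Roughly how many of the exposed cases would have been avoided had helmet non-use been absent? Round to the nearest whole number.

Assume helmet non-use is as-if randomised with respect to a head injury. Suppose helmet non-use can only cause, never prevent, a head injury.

about 215 cases

p₁ = P(outcome | exposed) = 318/1376 = 0.2311
p₀ = P(outcome | unexposed) = 330/4403 = 0.074949
PN = (p₁ − p₀)/p₁ = (0.2311 − 0.074949) / 0.2311 ≈ 0.67569.
Attributable cases ≈ PN × (exposed cases) = 0.67569 × 318 ≈ 214.87.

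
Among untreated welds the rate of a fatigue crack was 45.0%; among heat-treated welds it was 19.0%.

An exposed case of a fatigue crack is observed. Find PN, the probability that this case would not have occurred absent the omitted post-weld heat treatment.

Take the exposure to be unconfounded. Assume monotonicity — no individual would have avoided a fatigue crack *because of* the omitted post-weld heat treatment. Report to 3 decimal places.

p₁ = 0.45, p₀ = 0.19.
Under exogeneity and monotonicity, PN = (p₁ − p₀) / p₁.
PN = (0.45 − 0.19) / 0.45 = 0.26 / 0.45 ≈ 0.5778

PN ≈ 0.578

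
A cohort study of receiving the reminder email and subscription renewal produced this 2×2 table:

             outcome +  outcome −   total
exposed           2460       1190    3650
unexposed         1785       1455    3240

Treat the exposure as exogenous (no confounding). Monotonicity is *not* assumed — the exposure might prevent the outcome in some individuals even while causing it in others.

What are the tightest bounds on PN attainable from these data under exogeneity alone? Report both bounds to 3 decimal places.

p₁ = P(outcome | exposed) = 2460/3650 = 0.67397
p₀ = P(outcome | unexposed) = 1785/3240 = 0.55093
Under exogeneity alone the bounds on PN are max{0,(p₁−p₀)/p₁} ≤ PN ≤ min{1,(1−p₀)/p₁}.
  lower = (p₁ − p₀)/p₁ = 0.12305 / 0.67397 ≈ 0.1826
  upper = min{1, (1 − p₀)/p₁} = 0.44907 / 0.67397 ≈ 0.6663

0.183 ≤ PN ≤ 0.666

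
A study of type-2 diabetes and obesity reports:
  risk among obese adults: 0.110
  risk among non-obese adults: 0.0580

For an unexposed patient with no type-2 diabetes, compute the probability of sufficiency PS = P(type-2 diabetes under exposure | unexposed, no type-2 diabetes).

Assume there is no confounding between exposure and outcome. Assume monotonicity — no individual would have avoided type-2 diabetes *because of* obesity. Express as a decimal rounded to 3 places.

Let p₁ = 0.11, p₀ = 0.058.
Under exogeneity and monotonicity, PS = (p₁ − p₀) / (1 − p₀).
PS = (0.11 − 0.058) / (1 − 0.058) = 0.052 / 0.942 ≈ 0.0552

PS ≈ 0.055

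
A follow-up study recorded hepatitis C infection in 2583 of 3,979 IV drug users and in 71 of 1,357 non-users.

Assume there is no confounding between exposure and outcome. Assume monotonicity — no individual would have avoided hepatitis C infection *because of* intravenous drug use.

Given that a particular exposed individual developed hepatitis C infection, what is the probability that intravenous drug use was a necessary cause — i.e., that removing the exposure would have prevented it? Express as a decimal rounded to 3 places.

PN ≈ 0.919

p₁ = P(outcome | exposed) = 2583/3979 = 0.64916
p₀ = P(outcome | unexposed) = 71/1357 = 0.052321
Under exogeneity and monotonicity, PN = (p₁ − p₀) / p₁.
PN = (0.64916 − 0.052321) / 0.64916 = 0.59684 / 0.64916 ≈ 0.9194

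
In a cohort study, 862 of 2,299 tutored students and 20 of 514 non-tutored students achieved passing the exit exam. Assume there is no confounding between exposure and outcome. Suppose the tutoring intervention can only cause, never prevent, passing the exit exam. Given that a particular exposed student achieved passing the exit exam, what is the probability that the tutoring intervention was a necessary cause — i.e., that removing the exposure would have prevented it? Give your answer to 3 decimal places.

p₁ = P(outcome | exposed) = 862/2299 = 0.37495
p₀ = P(outcome | unexposed) = 20/514 = 0.038911
Under exogeneity and monotonicity, PN = (p₁ − p₀) / p₁.
PN = (0.37495 − 0.038911) / 0.37495 = 0.33604 / 0.37495 ≈ 0.8962

PN ≈ 0.896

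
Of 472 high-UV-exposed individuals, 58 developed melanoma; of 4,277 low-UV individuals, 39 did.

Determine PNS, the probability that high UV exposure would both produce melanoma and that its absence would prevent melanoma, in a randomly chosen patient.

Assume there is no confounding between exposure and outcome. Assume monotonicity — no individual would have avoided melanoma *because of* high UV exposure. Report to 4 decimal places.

p₁ = P(outcome | exposed) = 58/472 = 0.12288
p₀ = P(outcome | unexposed) = 39/4277 = 0.0091185
Under exogeneity and monotonicity, PNS = p₁ − p₀.
PNS = 0.12288 − 0.0091185 = 0.11376

PNS ≈ 0.1138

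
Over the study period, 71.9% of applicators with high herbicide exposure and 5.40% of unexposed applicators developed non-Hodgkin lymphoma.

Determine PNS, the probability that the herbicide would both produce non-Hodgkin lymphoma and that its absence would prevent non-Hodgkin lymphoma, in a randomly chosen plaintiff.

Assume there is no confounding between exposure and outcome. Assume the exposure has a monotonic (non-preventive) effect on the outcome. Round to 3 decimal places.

PNS ≈ 0.665

p₁ = 0.719, p₀ = 0.054.
Under exogeneity and monotonicity, PNS = p₁ − p₀.
PNS = 0.719 − 0.054 = 0.665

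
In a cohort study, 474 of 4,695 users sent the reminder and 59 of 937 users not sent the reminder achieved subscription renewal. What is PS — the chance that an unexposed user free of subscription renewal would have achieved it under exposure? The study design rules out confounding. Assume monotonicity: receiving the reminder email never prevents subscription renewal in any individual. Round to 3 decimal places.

PS ≈ 0.041

p₁ = P(outcome | exposed) = 474/4695 = 0.10096
p₀ = P(outcome | unexposed) = 59/937 = 0.062967
Under exogeneity and monotonicity, PS = (p₁ − p₀) / (1 − p₀).
PS = (0.10096 − 0.062967) / (1 − 0.062967) = 0.037992 / 0.93703 ≈ 0.0405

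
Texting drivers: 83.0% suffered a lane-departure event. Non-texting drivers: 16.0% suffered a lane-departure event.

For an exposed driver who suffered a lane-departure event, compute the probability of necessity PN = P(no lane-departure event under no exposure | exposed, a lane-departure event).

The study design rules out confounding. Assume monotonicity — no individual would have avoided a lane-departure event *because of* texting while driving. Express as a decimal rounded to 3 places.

p₁ = 0.83, p₀ = 0.16.
Under exogeneity and monotonicity, PN = (p₁ − p₀) / p₁.
PN = (0.83 − 0.16) / 0.83 = 0.67 / 0.83 ≈ 0.8072

PN ≈ 0.807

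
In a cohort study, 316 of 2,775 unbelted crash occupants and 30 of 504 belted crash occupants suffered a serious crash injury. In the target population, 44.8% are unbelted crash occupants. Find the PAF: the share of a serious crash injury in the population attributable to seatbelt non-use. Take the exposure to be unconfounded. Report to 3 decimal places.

PAF ≈ 0.290

p₁ = P(outcome | exposed) = 316/2775 = 0.11387
p₀ = P(outcome | unexposed) = 30/504 = 0.059524
Overall risk P(Y=1) = π·p₁ + (1−π)·p₀ = 0.448×0.11387 + 0.552×0.059524 = 0.083873.
Under exogeneity, PAF = [P(Y=1) − p₀] / P(Y=1).
PAF = (0.083873 − 0.059524) / 0.083873 ≈ 0.2903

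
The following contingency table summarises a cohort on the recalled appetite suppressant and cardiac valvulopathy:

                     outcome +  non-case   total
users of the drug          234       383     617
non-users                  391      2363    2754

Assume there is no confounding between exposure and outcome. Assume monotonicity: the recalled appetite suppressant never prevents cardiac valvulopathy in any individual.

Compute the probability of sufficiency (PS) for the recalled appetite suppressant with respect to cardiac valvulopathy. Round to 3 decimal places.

PS ≈ 0.277

p₁ = P(outcome | exposed) = 234/617 = 0.37925
p₀ = P(outcome | unexposed) = 391/2754 = 0.14198
Under exogeneity and monotonicity, PS = (p₁ − p₀) / (1 − p₀).
PS = (0.37925 − 0.14198) / (1 − 0.14198) = 0.23728 / 0.85802 ≈ 0.2765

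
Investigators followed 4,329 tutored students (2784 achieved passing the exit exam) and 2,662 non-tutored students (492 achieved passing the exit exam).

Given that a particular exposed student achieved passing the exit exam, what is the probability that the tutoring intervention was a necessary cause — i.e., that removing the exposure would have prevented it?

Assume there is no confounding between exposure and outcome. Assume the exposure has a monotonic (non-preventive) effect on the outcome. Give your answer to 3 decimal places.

p₁ = P(outcome | exposed) = 2784/4329 = 0.6431
p₀ = P(outcome | unexposed) = 492/2662 = 0.18482
Under exogeneity and monotonicity, PN = (p₁ − p₀) / p₁.
PN = (0.6431 − 0.18482) / 0.6431 = 0.45828 / 0.6431 ≈ 0.7126

PN ≈ 0.713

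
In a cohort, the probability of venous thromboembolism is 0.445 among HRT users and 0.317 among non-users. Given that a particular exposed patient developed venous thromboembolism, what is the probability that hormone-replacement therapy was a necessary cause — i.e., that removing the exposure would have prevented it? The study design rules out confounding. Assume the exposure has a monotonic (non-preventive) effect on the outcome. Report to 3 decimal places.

PN ≈ 0.288

Let p₁ = 0.445, p₀ = 0.317.
Under exogeneity and monotonicity, PN = (p₁ − p₀) / p₁.
PN = (0.445 − 0.317) / 0.445 = 0.128 / 0.445 ≈ 0.2876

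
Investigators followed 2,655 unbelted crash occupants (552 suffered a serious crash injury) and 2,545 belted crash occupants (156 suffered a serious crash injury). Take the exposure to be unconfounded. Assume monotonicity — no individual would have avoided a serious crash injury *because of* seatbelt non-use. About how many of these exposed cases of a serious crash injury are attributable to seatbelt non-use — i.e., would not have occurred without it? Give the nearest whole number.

p₁ = P(outcome | exposed) = 552/2655 = 0.20791
p₀ = P(outcome | unexposed) = 156/2545 = 0.061297
PN = (p₁ − p₀)/p₁ = (0.20791 − 0.061297) / 0.20791 ≈ 0.70518.
Attributable cases ≈ PN × (exposed cases) = 0.70518 × 552 ≈ 389.26.

about 389 cases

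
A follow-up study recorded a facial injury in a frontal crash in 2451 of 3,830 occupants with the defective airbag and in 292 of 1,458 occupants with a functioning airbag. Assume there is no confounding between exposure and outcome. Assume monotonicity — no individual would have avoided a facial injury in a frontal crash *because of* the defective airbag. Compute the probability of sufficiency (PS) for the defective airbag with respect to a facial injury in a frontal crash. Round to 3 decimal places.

p₁ = P(outcome | exposed) = 2451/3830 = 0.63995
p₀ = P(outcome | unexposed) = 292/1458 = 0.20027
Under exogeneity and monotonicity, PS = (p₁ − p₀) / (1 − p₀).
PS = (0.63995 − 0.20027) / (1 − 0.20027) = 0.43967 / 0.79973 ≈ 0.5498

PS ≈ 0.550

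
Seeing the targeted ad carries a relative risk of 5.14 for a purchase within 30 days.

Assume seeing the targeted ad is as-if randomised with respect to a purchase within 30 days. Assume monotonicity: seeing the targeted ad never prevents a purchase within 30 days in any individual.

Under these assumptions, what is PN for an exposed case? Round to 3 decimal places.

Under exogeneity and monotonicity, PN = (RR − 1) / RR = 1 − 1/RR.
PN = (5.14 − 1) / 5.14 = 4.14 / 5.14 ≈ 0.8054

PN ≈ 0.805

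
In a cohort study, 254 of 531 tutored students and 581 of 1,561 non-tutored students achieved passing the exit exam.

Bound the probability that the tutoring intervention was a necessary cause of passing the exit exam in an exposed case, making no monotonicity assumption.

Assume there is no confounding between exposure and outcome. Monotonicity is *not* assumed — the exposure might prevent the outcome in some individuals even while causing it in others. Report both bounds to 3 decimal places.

0.222 ≤ PN ≤ 1.000

p₁ = P(outcome | exposed) = 254/531 = 0.47834
p₀ = P(outcome | unexposed) = 581/1561 = 0.3722
Under exogeneity alone the bounds on PN are max{0,(p₁−p₀)/p₁} ≤ PN ≤ min{1,(1−p₀)/p₁}.
  lower = (p₁ − p₀)/p₁ = 0.10615 / 0.47834 ≈ 0.2219
  upper = min{1, (1 − p₀)/p₁} = 0.6278 / 0.47834 ≈ 1.3125 → capped at 1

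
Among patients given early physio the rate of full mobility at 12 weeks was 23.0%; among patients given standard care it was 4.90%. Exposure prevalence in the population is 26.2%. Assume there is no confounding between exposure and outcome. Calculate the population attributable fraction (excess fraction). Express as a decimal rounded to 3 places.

p₁ = 0.23, p₀ = 0.049.
Overall risk P(Y=1) = π·p₁ + (1−π)·p₀ = 0.262×0.23 + 0.738×0.049 = 0.096422.
Under exogeneity, PAF = [P(Y=1) − p₀] / P(Y=1).
PAF = (0.096422 − 0.049) / 0.096422 ≈ 0.4918

PAF ≈ 0.492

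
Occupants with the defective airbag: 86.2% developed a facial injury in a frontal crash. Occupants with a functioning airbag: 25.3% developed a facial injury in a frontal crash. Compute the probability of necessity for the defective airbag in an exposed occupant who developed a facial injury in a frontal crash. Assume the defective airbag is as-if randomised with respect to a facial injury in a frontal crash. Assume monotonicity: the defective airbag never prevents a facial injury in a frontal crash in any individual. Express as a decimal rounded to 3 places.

p₁ = 0.862, p₀ = 0.253.
Under exogeneity and monotonicity, PN = (p₁ − p₀) / p₁.
PN = (0.862 − 0.253) / 0.862 = 0.609 / 0.862 ≈ 0.7065

PN ≈ 0.706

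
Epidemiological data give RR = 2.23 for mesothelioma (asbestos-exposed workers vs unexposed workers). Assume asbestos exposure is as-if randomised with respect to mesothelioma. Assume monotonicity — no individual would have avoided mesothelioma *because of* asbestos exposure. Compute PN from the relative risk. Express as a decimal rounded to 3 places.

PN ≈ 0.552

Under exogeneity and monotonicity, PN = (RR − 1) / RR = 1 − 1/RR.
PN = (2.23 − 1) / 2.23 = 1.23 / 2.23 ≈ 0.5516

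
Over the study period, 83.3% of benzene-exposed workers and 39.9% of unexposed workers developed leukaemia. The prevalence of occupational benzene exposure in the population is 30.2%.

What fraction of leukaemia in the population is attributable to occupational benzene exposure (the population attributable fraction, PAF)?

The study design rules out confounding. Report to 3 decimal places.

p₁ = 0.833, p₀ = 0.399.
Overall risk P(Y=1) = π·p₁ + (1−π)·p₀ = 0.302×0.833 + 0.698×0.399 = 0.53007.
Under exogeneity, PAF = [P(Y=1) − p₀] / P(Y=1).
PAF = (0.53007 − 0.399) / 0.53007 ≈ 0.2473

PAF ≈ 0.247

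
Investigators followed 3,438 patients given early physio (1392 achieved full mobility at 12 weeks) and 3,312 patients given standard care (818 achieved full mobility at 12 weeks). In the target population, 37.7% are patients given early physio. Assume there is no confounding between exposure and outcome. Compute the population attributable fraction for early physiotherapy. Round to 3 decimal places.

PAF ≈ 0.194

p₁ = P(outcome | exposed) = 1392/3438 = 0.40489
p₀ = P(outcome | unexposed) = 818/3312 = 0.24698
Overall risk P(Y=1) = π·p₁ + (1−π)·p₀ = 0.377×0.40489 + 0.623×0.24698 = 0.30651.
Under exogeneity, PAF = [P(Y=1) − p₀] / P(Y=1).
PAF = (0.30651 − 0.24698) / 0.30651 ≈ 0.1942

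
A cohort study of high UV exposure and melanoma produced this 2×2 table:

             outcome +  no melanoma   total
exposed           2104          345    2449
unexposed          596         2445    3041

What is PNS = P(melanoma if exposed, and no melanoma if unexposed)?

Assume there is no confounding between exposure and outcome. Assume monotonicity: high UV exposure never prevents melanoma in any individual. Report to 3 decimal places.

PNS ≈ 0.663

p₁ = P(outcome | exposed) = 2104/2449 = 0.85913
p₀ = P(outcome | unexposed) = 596/3041 = 0.19599
Under exogeneity and monotonicity, PNS = p₁ − p₀.
PNS = 0.85913 − 0.19599 = 0.66314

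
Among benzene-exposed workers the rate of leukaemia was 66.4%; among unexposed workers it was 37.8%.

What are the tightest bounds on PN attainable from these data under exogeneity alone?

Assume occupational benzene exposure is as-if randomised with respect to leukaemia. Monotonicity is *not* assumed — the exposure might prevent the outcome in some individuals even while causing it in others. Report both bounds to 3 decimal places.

0.431 ≤ PN ≤ 0.937

p₁ = 0.664, p₀ = 0.378.
Under exogeneity alone the bounds on PN are max{0,(p₁−p₀)/p₁} ≤ PN ≤ min{1,(1−p₀)/p₁}.
  lower = (p₁ − p₀)/p₁ = 0.286 / 0.664 ≈ 0.4307
  upper = min{1, (1 − p₀)/p₁} = 0.622 / 0.664 ≈ 0.9367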